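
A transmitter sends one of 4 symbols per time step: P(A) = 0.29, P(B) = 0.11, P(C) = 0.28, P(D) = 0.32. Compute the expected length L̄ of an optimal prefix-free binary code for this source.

Repeatedly combine the two least-probable nodes; the expected code length is the sum of the merged weights.
merge 11/100 + 7/25 → 39/100
merge 29/100 + 8/25 → 61/100
merge 39/100 + 61/100 → 1
L = 39/100 + 61/100 + 1 = 2 bits/symbol.

2 bits/symbol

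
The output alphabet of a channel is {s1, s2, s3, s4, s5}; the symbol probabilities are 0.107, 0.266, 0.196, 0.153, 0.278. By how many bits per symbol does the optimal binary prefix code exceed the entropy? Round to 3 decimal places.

Entropy H = −Σ p log₂ p ≈ 2.2418 bits.
Huffman merges: 107/1000+153/1000→13/50; 49/250+13/50→57/125; 133/500+139/500→68/125; 57/125+68/125→1. L = 113/50 ≈ 2.2600.
L − H = 2.2600 − 2.2418 = 0.018 bits.

0.018 bits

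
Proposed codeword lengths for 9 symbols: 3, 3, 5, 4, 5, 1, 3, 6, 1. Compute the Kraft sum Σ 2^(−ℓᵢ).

With common denominator 2^6 = 64: Σ 2^(−ℓᵢ) = 8/64 + 8/64 + 2/64 + 4/64 + 2/64 + 32/64 + 8/64 + 1/64 + 32/64 = 97/64 = 1.515625.

1.515625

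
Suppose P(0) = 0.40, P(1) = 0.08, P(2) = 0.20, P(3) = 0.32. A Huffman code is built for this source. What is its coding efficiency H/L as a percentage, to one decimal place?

96.3%

Entropy H = −Σ p log₂ p ≈ 1.8107 bits.
Huffman merges: 2/25+1/5→7/25; 7/25+8/25→3/5; 2/5+3/5→1. L = 47/25 ≈ 1.8800.
Efficiency = H/L = 1.8107/1.8800 = 96.3%.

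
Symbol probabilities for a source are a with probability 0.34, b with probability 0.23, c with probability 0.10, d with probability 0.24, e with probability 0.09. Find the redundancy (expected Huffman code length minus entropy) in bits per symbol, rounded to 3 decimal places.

0.034 bits

Entropy H = −Σ p log₂ p ≈ 2.1558 bits.
Huffman merges: 9/100+1/10→19/100; 19/100+23/100→21/50; 6/25+17/50→29/50; 21/50+29/50→1. L = 219/100 ≈ 2.1900.
L − H = 2.1900 − 2.1558 = 0.034 bits.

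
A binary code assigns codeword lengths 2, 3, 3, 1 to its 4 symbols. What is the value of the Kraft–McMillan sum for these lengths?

With common denominator 2^3 = 8: Σ 2^(−ℓᵢ) = 2/8 + 1/8 + 1/8 + 4/8 = 8/8 = 1.

1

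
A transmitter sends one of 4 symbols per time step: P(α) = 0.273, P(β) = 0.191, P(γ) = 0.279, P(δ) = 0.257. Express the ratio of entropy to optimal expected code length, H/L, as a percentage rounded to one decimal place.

Entropy H = −Σ p log₂ p ≈ 1.9851 bits.
Huffman merges: 191/1000+257/1000→56/125; 273/1000+279/1000→69/125; 56/125+69/125→1. L = 2 ≈ 2.0000.
Efficiency = H/L = 1.9851/2.0000 = 99.3%.

99.3%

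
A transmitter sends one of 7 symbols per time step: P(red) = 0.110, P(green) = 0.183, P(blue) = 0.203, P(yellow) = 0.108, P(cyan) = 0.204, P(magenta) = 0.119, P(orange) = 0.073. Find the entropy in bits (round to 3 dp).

2.721 bits

H = −Σ pᵢ log₂ pᵢ.
−0.110·log₂(0.110) = 0.3503
−0.183·log₂(0.183) = 0.4484
−0.203·log₂(0.203) = 0.4670
−0.108·log₂(0.108) = 0.3468
−0.204·log₂(0.204) = 0.4678
−0.119·log₂(0.119) = 0.3654
−0.073·log₂(0.073) = 0.2756
Sum ≈ 2.7214 → 2.721 bits.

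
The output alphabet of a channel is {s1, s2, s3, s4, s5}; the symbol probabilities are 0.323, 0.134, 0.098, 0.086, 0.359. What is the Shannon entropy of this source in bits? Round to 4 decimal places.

2.0786 bits

H = −Σ pᵢ log₂ pᵢ.
−0.323·log₂(0.323) = 0.5266
−0.134·log₂(0.134) = 0.3886
−0.098·log₂(0.098) = 0.3284
−0.086·log₂(0.086) = 0.3044
−0.359·log₂(0.359) = 0.5306
Sum ≈ 2.0786 → 2.0786 bits.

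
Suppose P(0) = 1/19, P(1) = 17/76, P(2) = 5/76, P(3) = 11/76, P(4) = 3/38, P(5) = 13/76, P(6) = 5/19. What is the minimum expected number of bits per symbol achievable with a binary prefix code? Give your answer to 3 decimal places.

Repeatedly combine the two least-probable nodes; the expected code length is the sum of the merged weights.
merge 1/19 + 5/76 → 9/76
merge 3/38 + 9/76 → 15/76
merge 11/76 + 13/76 → 6/19
merge 15/76 + 17/76 → 8/19
merge 5/19 + 6/19 → 11/19
merge 8/19 + 11/19 → 1
L = 9/76 + 15/76 + 6/19 + 8/19 + 11/19 + 1 = 50/19 ≈ 2.632 bits/symbol.

2.632 bits/symbol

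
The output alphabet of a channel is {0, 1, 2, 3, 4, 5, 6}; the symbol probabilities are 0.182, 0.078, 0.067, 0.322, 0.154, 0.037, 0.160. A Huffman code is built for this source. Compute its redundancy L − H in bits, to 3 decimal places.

Entropy H = −Σ p log₂ p ≈ 2.5368 bits.
Huffman merges: 37/1000+67/1000→13/125; 39/500+13/125→91/500; 77/500+4/25→157/500; 91/500+91/500→91/250; 157/500+161/500→159/250; 91/250+159/250→1. L = 13/5 ≈ 2.6000.
L − H = 2.6000 − 2.5368 = 0.063 bits.

0.063 bits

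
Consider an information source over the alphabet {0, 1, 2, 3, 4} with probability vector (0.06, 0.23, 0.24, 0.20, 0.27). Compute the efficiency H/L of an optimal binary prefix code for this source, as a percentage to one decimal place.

97.3%

Entropy H = −Σ p log₂ p ≈ 2.1997 bits.
Huffman merges: 3/50+1/5→13/50; 23/100+6/25→47/100; 13/50+27/100→53/100; 47/100+53/100→1. L = 113/50 ≈ 2.2600.
Efficiency = H/L = 2.1997/2.2600 = 97.3%.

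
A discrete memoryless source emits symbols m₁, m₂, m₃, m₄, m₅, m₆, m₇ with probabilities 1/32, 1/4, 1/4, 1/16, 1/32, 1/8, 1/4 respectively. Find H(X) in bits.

2.4375 bits

Each probability is a power of 1/2, so log₂(1/p) is an integer.
H = Σ p·log₂(1/p) = 1/32·5 + 1/4·2 + 1/4·2 + 1/16·4 + 1/32·5 + 1/8·3 + 1/4·2 = 2.4375 bits.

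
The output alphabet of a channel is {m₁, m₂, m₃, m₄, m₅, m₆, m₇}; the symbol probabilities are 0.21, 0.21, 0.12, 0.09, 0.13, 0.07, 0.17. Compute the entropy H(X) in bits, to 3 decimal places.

H = −Σ pᵢ log₂ pᵢ.
−0.21·log₂(0.21) = 0.4728
−0.21·log₂(0.21) = 0.4728
−0.12·log₂(0.12) = 0.3671
−0.09·log₂(0.09) = 0.3127
−0.13·log₂(0.13) = 0.3826
−0.07·log₂(0.07) = 0.2686
−0.17·log₂(0.17) = 0.4346
Sum ≈ 2.7112 → 2.711 bits.

2.711 bits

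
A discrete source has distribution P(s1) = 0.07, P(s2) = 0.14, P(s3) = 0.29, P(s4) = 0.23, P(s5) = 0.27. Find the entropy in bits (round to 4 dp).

H = −Σ pᵢ log₂ pᵢ.
−0.07·log₂(0.07) = 0.2686
−0.14·log₂(0.14) = 0.3971
−0.29·log₂(0.29) = 0.5179
−0.23·log₂(0.23) = 0.4877
−0.27·log₂(0.27) = 0.5100
Sum ≈ 2.1813 → 2.1813 bits.

2.1813 bits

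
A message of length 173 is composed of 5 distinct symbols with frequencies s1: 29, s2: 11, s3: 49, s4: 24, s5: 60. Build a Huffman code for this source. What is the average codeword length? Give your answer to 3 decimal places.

Probabilities are the counts divided by 173.
Repeatedly combine the two least-probable nodes; the expected code length is the sum of the merged weights.
merge 11/173 + 24/173 → 35/173
merge 29/173 + 35/173 → 64/173
merge 49/173 + 60/173 → 109/173
merge 64/173 + 109/173 → 1
L = 35/173 + 64/173 + 109/173 + 1 = 381/173 ≈ 2.202 bits/symbol.

2.202 bits/symbol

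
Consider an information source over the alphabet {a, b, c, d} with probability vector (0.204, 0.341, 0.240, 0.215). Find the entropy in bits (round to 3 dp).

1.968 bits

H = −Σ pᵢ log₂ pᵢ.
−0.204·log₂(0.204) = 0.4678
−0.341·log₂(0.341) = 0.5293
−0.240·log₂(0.240) = 0.4941
−0.215·log₂(0.215) = 0.4768
Sum ≈ 1.9680 → 1.968 bits.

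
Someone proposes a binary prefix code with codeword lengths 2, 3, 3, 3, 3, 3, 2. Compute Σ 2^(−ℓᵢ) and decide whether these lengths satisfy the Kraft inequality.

1.125; no

With common denominator 2^3 = 8: Σ 2^(−ℓᵢ) = 2/8 + 1/8 + 1/8 + 1/8 + 1/8 + 1/8 + 2/8 = 9/8 = 1.125.
Kraft's inequality requires Σ ≤ 1; here Σ = 1.125 > 1, so no such prefix code exists.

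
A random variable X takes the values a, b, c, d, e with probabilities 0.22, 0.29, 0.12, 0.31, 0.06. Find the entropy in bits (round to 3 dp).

H = −Σ pᵢ log₂ pᵢ.
−0.22·log₂(0.22) = 0.4806
−0.29·log₂(0.29) = 0.5179
−0.12·log₂(0.12) = 0.3671
−0.31·log₂(0.31) = 0.5238
−0.06·log₂(0.06) = 0.2435
Sum ≈ 2.1329 → 2.133 bits.

2.133 bits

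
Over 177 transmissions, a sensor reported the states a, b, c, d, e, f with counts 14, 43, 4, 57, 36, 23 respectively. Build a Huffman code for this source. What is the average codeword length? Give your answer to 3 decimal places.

Probabilities are the counts divided by 177.
Repeatedly combine the two least-probable nodes; the expected code length is the sum of the merged weights.
merge 4/177 + 14/177 → 6/59
merge 6/59 + 23/177 → 41/177
merge 12/59 + 41/177 → 77/177
merge 43/177 + 19/59 → 100/177
merge 77/177 + 100/177 → 1
L = 6/59 + 41/177 + 77/177 + 100/177 + 1 = 7/3 ≈ 2.333 bits/symbol.

2.333 bits/symbol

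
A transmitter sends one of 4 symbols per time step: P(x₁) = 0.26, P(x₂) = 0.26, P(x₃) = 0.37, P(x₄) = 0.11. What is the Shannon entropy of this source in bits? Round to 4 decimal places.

1.8916 bits

H = −Σ pᵢ log₂ pᵢ.
−0.26·log₂(0.26) = 0.5053
−0.26·log₂(0.26) = 0.5053
−0.37·log₂(0.37) = 0.5307
−0.11·log₂(0.11) = 0.3503
Sum ≈ 1.8916 → 1.8916 bits.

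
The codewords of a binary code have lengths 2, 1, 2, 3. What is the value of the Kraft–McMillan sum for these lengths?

With common denominator 2^3 = 8: Σ 2^(−ℓᵢ) = 2/8 + 4/8 + 2/8 + 1/8 = 9/8 = 1.125.

1.125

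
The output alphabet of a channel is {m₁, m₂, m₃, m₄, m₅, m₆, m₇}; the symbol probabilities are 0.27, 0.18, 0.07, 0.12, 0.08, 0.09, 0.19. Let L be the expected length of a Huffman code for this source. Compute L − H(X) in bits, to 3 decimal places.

Entropy H = −Σ p log₂ p ≈ 2.6503 bits.
Huffman merges: 7/100+2/25→3/20; 9/100+3/25→21/100; 3/20+9/50→33/100; 19/100+21/100→2/5; 27/100+33/100→3/5; 2/5+3/5→1. L = 269/100 ≈ 2.6900.
L − H = 2.6900 − 2.6503 = 0.040 bits.

0.040 bits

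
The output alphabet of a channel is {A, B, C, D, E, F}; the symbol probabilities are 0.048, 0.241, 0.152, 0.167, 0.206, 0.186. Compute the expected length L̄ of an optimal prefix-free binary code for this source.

Repeatedly combine the two least-probable nodes; the expected code length is the sum of the merged weights.
merge 6/125 + 19/125 → 1/5
merge 167/1000 + 93/500 → 353/1000
merge 1/5 + 103/500 → 203/500
merge 241/1000 + 353/1000 → 297/500
merge 203/500 + 297/500 → 1
L = 1/5 + 353/1000 + 203/500 + 297/500 + 1 = 2553/1000 = 2.553 bits/symbol.

2.553 bits/symbol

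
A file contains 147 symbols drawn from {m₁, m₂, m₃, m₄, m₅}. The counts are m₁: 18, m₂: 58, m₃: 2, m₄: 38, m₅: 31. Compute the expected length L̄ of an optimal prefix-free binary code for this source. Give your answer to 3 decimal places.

2.088 bits/symbol

Probabilities are the counts divided by 147.
Repeatedly combine the two least-probable nodes; the expected code length is the sum of the merged weights.
merge 2/147 + 6/49 → 20/147
merge 20/147 + 31/147 → 17/49
merge 38/147 + 17/49 → 89/147
merge 58/147 + 89/147 → 1
L = 20/147 + 17/49 + 89/147 + 1 = 307/147 ≈ 2.088 bits/symbol.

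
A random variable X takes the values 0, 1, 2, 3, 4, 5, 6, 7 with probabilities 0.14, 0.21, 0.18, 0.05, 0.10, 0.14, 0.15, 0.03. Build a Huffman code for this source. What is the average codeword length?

Repeatedly combine the two least-probable nodes; the expected code length is the sum of the merged weights.
merge 3/100 + 1/20 → 2/25
merge 2/25 + 1/10 → 9/50
merge 7/50 + 7/50 → 7/25
merge 3/20 + 9/50 → 33/100
merge 9/50 + 21/100 → 39/100
merge 7/25 + 33/100 → 61/100
merge 39/100 + 61/100 → 1
L = 2/25 + 9/50 + 7/25 + 33/100 + 39/100 + 61/100 + 1 = 287/100 = 2.87 bits/symbol.

2.87 bits/symbol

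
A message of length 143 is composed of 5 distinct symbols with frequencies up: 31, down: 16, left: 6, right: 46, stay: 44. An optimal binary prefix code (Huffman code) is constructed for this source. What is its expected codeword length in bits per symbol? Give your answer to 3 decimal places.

2.154 bits/symbol

Probabilities are the counts divided by 143.
Repeatedly combine the two least-probable nodes; the expected code length is the sum of the merged weights.
merge 6/143 + 16/143 → 2/13
merge 2/13 + 31/143 → 53/143
merge 4/13 + 46/143 → 90/143
merge 53/143 + 90/143 → 1
L = 2/13 + 53/143 + 90/143 + 1 = 28/13 ≈ 2.154 bits/symbol.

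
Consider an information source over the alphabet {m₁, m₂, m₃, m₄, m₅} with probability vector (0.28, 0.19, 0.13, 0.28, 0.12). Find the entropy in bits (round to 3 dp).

H = −Σ pᵢ log₂ pᵢ.
−0.28·log₂(0.28) = 0.5142
−0.19·log₂(0.19) = 0.4552
−0.13·log₂(0.13) = 0.3826
−0.28·log₂(0.28) = 0.5142
−0.12·log₂(0.12) = 0.3671
Sum ≈ 2.2334 → 2.233 bits.

2.233 bits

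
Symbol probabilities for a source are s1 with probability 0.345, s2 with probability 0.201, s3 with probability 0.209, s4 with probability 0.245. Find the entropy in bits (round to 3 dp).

H = −Σ pᵢ log₂ pᵢ.
−0.345·log₂(0.345) = 0.5297
−0.201·log₂(0.201) = 0.4653
−0.209·log₂(0.209) = 0.4720
−0.245·log₂(0.245) = 0.4971
Sum ≈ 1.9641 → 1.964 bits.

1.964 bits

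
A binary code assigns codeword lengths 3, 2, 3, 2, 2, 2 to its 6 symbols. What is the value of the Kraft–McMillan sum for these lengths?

With common denominator 2^3 = 8: Σ 2^(−ℓᵢ) = 1/8 + 2/8 + 1/8 + 2/8 + 2/8 + 2/8 = 10/8 = 1.25.

1.25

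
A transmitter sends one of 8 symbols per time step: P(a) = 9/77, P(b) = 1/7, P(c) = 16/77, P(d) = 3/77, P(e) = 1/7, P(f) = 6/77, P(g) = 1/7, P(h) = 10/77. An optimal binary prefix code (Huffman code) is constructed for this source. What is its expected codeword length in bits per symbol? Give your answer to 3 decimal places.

2.909 bits/symbol

Repeatedly combine the two least-probable nodes; the expected code length is the sum of the merged weights.
merge 3/77 + 6/77 → 9/77
merge 9/77 + 9/77 → 18/77
merge 10/77 + 1/7 → 3/11
merge 1/7 + 1/7 → 2/7
merge 16/77 + 18/77 → 34/77
merge 3/11 + 2/7 → 43/77
merge 34/77 + 43/77 → 1
L = 9/77 + 18/77 + 3/11 + 2/7 + 34/77 + 43/77 + 1 = 32/11 ≈ 2.909 bits/symbol.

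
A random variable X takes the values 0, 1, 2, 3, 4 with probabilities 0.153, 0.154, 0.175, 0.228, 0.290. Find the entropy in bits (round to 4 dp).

2.2743 bits

H = −Σ pᵢ log₂ pᵢ.
−0.153·log₂(0.153) = 0.4144
−0.154·log₂(0.154) = 0.4156
−0.175·log₂(0.175) = 0.4401
−0.228·log₂(0.228) = 0.4863
−0.290·log₂(0.290) = 0.5179
Sum ≈ 2.2743 → 2.2743 bits.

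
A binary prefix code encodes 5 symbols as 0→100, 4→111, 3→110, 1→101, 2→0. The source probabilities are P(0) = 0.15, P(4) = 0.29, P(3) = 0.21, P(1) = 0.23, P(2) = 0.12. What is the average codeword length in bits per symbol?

2.76 bits/symbol

L̄ = Σ pᵢ·ℓᵢ = 0.15·3 + 0.29·3 + 0.21·3 + 0.23·3 + 0.12·1 = 2.76 bits/symbol.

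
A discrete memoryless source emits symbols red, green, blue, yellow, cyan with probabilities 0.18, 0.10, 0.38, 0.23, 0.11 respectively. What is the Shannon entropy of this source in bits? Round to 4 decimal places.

2.1459 bits

H = −Σ pᵢ log₂ pᵢ.
−0.18·log₂(0.18) = 0.4453
−0.10·log₂(0.10) = 0.3322
−0.38·log₂(0.38) = 0.5305
−0.23·log₂(0.23) = 0.4877
−0.11·log₂(0.11) = 0.3503
Sum ≈ 2.1459 → 2.1459 bits.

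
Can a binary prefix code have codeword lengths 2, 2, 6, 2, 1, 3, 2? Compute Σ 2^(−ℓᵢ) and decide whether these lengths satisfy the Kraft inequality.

With common denominator 2^6 = 64: Σ 2^(−ℓᵢ) = 16/64 + 16/64 + 1/64 + 16/64 + 32/64 + 8/64 + 16/64 = 105/64 = 1.640625.
Kraft's inequality requires Σ ≤ 1; here Σ = 1.640625 > 1, so no such prefix code exists.

1.640625; no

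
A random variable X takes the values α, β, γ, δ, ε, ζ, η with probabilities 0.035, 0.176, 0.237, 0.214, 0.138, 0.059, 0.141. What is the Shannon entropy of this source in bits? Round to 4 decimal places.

H = −Σ pᵢ log₂ pᵢ.
−0.035·log₂(0.035) = 0.1693
−0.176·log₂(0.176) = 0.4411
−0.237·log₂(0.237) = 0.4923
−0.214·log₂(0.214) = 0.4760
−0.138·log₂(0.138) = 0.3943
−0.059·log₂(0.059) = 0.2409
−0.141·log₂(0.141) = 0.3985
Sum ≈ 2.6124 → 2.6124 bits.

2.6124 bits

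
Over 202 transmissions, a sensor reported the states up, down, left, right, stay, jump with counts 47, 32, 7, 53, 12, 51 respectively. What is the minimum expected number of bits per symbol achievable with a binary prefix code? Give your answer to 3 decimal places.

Probabilities are the counts divided by 202.
Repeatedly combine the two least-probable nodes; the expected code length is the sum of the merged weights.
merge 7/202 + 6/101 → 19/202
merge 19/202 + 16/101 → 51/202
merge 47/202 + 51/202 → 49/101
merge 51/202 + 53/202 → 52/101
merge 49/101 + 52/101 → 1
L = 19/202 + 51/202 + 49/101 + 52/101 + 1 = 237/101 ≈ 2.347 bits/symbol.

2.347 bits/symbol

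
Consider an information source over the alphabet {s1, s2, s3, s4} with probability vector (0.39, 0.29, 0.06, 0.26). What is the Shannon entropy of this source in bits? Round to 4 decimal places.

1.7965 bits

H = −Σ pᵢ log₂ pᵢ.
−0.39·log₂(0.39) = 0.5298
−0.29·log₂(0.29) = 0.5179
−0.06·log₂(0.06) = 0.2435
−0.26·log₂(0.26) = 0.5053
Sum ≈ 1.7965 → 1.7965 bits.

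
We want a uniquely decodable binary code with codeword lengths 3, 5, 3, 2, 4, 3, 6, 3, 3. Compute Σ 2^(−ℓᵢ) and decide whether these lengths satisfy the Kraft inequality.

0.984375; yes

With common denominator 2^6 = 64: Σ 2^(−ℓᵢ) = 8/64 + 2/64 + 8/64 + 16/64 + 4/64 + 8/64 + 1/64 + 8/64 + 8/64 = 63/64 = 0.984375.
Kraft's inequality requires Σ ≤ 1; here Σ = 0.984375 ≤ 1, so such a prefix code exists.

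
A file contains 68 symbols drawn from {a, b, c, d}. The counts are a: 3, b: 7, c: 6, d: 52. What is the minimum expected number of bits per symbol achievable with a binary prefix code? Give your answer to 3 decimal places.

Probabilities are the counts divided by 68.
Repeatedly combine the two least-probable nodes; the expected code length is the sum of the merged weights.
merge 3/68 + 3/34 → 9/68
merge 7/68 + 9/68 → 4/17
merge 4/17 + 13/17 → 1
L = 9/68 + 4/17 + 1 = 93/68 ≈ 1.368 bits/symbol.

1.368 bits/symbol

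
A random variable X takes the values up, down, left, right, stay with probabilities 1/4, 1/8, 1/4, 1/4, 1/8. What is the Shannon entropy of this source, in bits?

Each probability is a power of 1/2, so log₂(1/p) is an integer.
H = Σ p·log₂(1/p) = 1/4·2 + 1/8·3 + 1/4·2 + 1/4·2 + 1/8·3 = 2.25 bits.

2.25 bits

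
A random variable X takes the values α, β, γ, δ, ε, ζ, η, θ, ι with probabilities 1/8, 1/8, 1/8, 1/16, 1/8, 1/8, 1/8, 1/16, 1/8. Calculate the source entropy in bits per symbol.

3.125 bits

Each probability is a power of 1/2, so log₂(1/p) is an integer.
H = Σ p·log₂(1/p) = 1/8·3 + 1/8·3 + 1/8·3 + 1/16·4 + 1/8·3 + 1/8·3 + 1/8·3 + 1/16·4 + 1/8·3 = 3.125 bits.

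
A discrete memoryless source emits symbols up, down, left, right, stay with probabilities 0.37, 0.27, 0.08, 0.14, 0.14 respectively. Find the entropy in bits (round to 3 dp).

H = −Σ pᵢ log₂ pᵢ.
−0.37·log₂(0.37) = 0.5307
−0.27·log₂(0.27) = 0.5100
−0.08·log₂(0.08) = 0.2915
−0.14·log₂(0.14) = 0.3971
−0.14·log₂(0.14) = 0.3971
Sum ≈ 2.1265 → 2.126 bits.

2.126 bits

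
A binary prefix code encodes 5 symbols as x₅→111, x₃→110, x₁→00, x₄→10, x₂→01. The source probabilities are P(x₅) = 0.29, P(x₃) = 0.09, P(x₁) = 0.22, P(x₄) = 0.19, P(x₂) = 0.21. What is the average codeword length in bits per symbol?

L̄ = Σ pᵢ·ℓᵢ = 0.29·3 + 0.09·3 + 0.22·2 + 0.19·2 + 0.21·2 = 2.38 bits/symbol.

2.38 bits/symbol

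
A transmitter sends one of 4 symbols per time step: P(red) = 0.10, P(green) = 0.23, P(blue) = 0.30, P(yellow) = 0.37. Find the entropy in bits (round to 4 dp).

1.8717 bits

H = −Σ pᵢ log₂ pᵢ.
−0.10·log₂(0.10) = 0.3322
−0.23·log₂(0.23) = 0.4877
−0.30·log₂(0.30) = 0.5211
−0.37·log₂(0.37) = 0.5307
Sum ≈ 1.8717 → 1.8717 bits.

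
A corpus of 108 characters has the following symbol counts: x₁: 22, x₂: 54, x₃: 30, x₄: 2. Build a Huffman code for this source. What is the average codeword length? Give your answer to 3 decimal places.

Probabilities are the counts divided by 108.
Repeatedly combine the two least-probable nodes; the expected code length is the sum of the merged weights.
merge 1/54 + 11/54 → 2/9
merge 2/9 + 5/18 → 1/2
merge 1/2 + 1/2 → 1
L = 2/9 + 1/2 + 1 = 31/18 ≈ 1.722 bits/symbol.

1.722 bits/symbol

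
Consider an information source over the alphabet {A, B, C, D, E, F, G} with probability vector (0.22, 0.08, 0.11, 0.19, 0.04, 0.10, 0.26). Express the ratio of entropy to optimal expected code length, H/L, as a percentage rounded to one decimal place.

Entropy H = −Σ p log₂ p ≈ 2.6008 bits.
Huffman merges: 1/25+2/25→3/25; 1/10+11/100→21/100; 3/25+19/100→31/100; 21/100+11/50→43/100; 13/50+31/100→57/100; 43/100+57/100→1. L = 66/25 ≈ 2.6400.
Efficiency = H/L = 2.6008/2.6400 = 98.5%.

98.5%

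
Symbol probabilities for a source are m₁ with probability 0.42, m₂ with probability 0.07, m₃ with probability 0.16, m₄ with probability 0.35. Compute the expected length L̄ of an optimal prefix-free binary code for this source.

1.81 bits/symbol

Repeatedly combine the two least-probable nodes; the expected code length is the sum of the merged weights.
merge 7/100 + 4/25 → 23/100
merge 23/100 + 7/20 → 29/50
merge 21/50 + 29/50 → 1
L = 23/100 + 29/50 + 1 = 181/100 = 1.81 bits/symbol.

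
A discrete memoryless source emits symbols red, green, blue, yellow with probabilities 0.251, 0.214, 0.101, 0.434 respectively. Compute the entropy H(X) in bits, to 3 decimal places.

H = −Σ pᵢ log₂ pᵢ.
−0.251·log₂(0.251) = 0.5006
−0.214·log₂(0.214) = 0.4760
−0.101·log₂(0.101) = 0.3341
−0.434·log₂(0.434) = 0.5226
Sum ≈ 1.8333 → 1.833 bits.

1.833 bits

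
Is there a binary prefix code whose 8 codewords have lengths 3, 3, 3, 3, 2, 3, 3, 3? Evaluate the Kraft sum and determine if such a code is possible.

1.125; no

With common denominator 2^3 = 8: Σ 2^(−ℓᵢ) = 1/8 + 1/8 + 1/8 + 1/8 + 2/8 + 1/8 + 1/8 + 1/8 = 9/8 = 1.125.
Kraft's inequality requires Σ ≤ 1; here Σ = 1.125 > 1, so no such prefix code exists.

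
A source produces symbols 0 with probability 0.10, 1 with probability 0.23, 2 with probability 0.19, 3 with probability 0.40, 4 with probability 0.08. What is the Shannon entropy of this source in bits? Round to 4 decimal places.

H = −Σ pᵢ log₂ pᵢ.
−0.10·log₂(0.10) = 0.3322
−0.23·log₂(0.23) = 0.4877
−0.19·log₂(0.19) = 0.4552
−0.40·log₂(0.40) = 0.5288
−0.08·log₂(0.08) = 0.2915
Sum ≈ 2.0954 → 2.0954 bits.

2.0954 bits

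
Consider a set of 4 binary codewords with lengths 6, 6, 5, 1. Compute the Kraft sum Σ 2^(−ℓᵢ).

With common denominator 2^6 = 64: Σ 2^(−ℓᵢ) = 1/64 + 1/64 + 2/64 + 32/64 = 36/64 = 0.5625.

0.5625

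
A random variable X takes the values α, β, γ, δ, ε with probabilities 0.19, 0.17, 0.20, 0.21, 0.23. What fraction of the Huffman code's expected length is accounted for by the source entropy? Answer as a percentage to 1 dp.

Entropy H = −Σ p log₂ p ≈ 2.3147 bits.
Huffman merges: 17/100+19/100→9/25; 1/5+21/100→41/100; 23/100+9/25→59/100; 41/100+59/100→1. L = 59/25 ≈ 2.3600.
Efficiency = H/L = 2.3147/2.3600 = 98.1%.

98.1%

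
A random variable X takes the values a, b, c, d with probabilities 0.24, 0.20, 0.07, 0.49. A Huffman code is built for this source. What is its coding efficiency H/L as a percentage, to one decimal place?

97.3%

Entropy H = −Σ p log₂ p ≈ 1.7314 bits.
Huffman merges: 7/100+1/5→27/100; 6/25+27/100→51/100; 49/100+51/100→1. L = 89/50 ≈ 1.7800.
Efficiency = H/L = 1.7314/1.7800 = 97.3%.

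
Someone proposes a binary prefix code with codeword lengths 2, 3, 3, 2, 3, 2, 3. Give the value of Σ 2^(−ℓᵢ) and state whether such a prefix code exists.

1.25; no

With common denominator 2^3 = 8: Σ 2^(−ℓᵢ) = 2/8 + 1/8 + 1/8 + 2/8 + 1/8 + 2/8 + 1/8 = 10/8 = 1.25.
Kraft's inequality requires Σ ≤ 1; here Σ = 1.25 > 1, so no such prefix code exists.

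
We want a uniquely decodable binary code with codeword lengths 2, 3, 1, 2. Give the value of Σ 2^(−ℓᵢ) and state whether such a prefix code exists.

With common denominator 2^3 = 8: Σ 2^(−ℓᵢ) = 2/8 + 1/8 + 4/8 + 2/8 = 9/8 = 1.125.
Kraft's inequality requires Σ ≤ 1; here Σ = 1.125 > 1, so no such prefix code exists.

1.125; no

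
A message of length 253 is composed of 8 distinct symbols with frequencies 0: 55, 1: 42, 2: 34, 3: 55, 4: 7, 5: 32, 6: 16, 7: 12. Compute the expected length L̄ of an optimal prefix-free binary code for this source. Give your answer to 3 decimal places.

2.779 bits/symbol

Probabilities are the counts divided by 253.
Repeatedly combine the two least-probable nodes; the expected code length is the sum of the merged weights.
merge 7/253 + 12/253 → 19/253
merge 16/253 + 19/253 → 35/253
merge 32/253 + 34/253 → 6/23
merge 35/253 + 42/253 → 7/23
merge 5/23 + 5/23 → 10/23
merge 6/23 + 7/23 → 13/23
merge 10/23 + 13/23 → 1
L = 19/253 + 35/253 + 6/23 + 7/23 + 10/23 + 13/23 + 1 = 703/253 ≈ 2.779 bits/symbol.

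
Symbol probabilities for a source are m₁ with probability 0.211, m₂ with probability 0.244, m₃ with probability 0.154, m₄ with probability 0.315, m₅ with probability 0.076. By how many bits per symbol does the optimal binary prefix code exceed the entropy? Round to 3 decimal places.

0.037 bits

Entropy H = −Σ p log₂ p ≈ 2.1934 bits.
Huffman merges: 19/250+77/500→23/100; 211/1000+23/100→441/1000; 61/250+63/200→559/1000; 441/1000+559/1000→1. L = 223/100 ≈ 2.2300.
L − H = 2.2300 − 2.1934 = 0.037 bits.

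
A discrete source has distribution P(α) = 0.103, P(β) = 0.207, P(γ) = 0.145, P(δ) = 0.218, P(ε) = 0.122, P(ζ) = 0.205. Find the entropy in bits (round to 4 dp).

H = −Σ pᵢ log₂ pᵢ.
−0.103·log₂(0.103) = 0.3378
−0.207·log₂(0.207) = 0.4704
−0.145·log₂(0.145) = 0.4040
−0.218·log₂(0.218) = 0.4791
−0.122·log₂(0.122) = 0.3703
−0.205·log₂(0.205) = 0.4687
Sum ≈ 2.5301 → 2.5301 bits.

2.5301 bits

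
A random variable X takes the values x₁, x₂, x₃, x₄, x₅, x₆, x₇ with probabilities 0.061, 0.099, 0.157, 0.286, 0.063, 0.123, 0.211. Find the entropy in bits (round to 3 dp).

2.609 bits

H = −Σ pᵢ log₂ pᵢ.
−0.061·log₂(0.061) = 0.2461
−0.099·log₂(0.099) = 0.3303
−0.157·log₂(0.157) = 0.4194
−0.286·log₂(0.286) = 0.5165
−0.063·log₂(0.063) = 0.2513
−0.123·log₂(0.123) = 0.3719
−0.211·log₂(0.211) = 0.4736
Sum ≈ 2.6091 → 2.609 bits.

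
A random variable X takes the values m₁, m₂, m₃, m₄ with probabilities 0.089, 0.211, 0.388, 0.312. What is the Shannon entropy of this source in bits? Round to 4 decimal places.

H = −Σ pᵢ log₂ pᵢ.
−0.089·log₂(0.089) = 0.3106
−0.211·log₂(0.211) = 0.4736
−0.388·log₂(0.388) = 0.5300
−0.312·log₂(0.312) = 0.5243
Sum ≈ 1.8385 → 1.8385 bits.

1.8385 bits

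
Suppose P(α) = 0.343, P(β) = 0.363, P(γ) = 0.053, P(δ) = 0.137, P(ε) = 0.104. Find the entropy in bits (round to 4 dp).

2.0173 bits

H = −Σ pᵢ log₂ pᵢ.
−0.343·log₂(0.343) = 0.5295
−0.363·log₂(0.363) = 0.5307
−0.053·log₂(0.053) = 0.2246
−0.137·log₂(0.137) = 0.3929
−0.104·log₂(0.104) = 0.3396
Sum ≈ 2.0173 → 2.0173 bits.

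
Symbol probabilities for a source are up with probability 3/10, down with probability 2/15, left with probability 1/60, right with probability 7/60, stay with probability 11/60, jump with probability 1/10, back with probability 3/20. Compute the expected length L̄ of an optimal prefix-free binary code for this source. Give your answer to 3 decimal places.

2.633 bits/symbol

Repeatedly combine the two least-probable nodes; the expected code length is the sum of the merged weights.
merge 1/60 + 1/10 → 7/60
merge 7/60 + 7/60 → 7/30
merge 2/15 + 3/20 → 17/60
merge 11/60 + 7/30 → 5/12
merge 17/60 + 3/10 → 7/12
merge 5/12 + 7/12 → 1
L = 7/60 + 7/30 + 17/60 + 5/12 + 7/12 + 1 = 79/30 ≈ 2.633 bits/symbol.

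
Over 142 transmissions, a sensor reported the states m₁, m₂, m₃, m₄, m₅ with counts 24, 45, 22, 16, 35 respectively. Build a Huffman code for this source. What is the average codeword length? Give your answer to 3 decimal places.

2.268 bits/symbol

Probabilities are the counts divided by 142.
Repeatedly combine the two least-probable nodes; the expected code length is the sum of the merged weights.
merge 8/71 + 11/71 → 19/71
merge 12/71 + 35/142 → 59/142
merge 19/71 + 45/142 → 83/142
merge 59/142 + 83/142 → 1
L = 19/71 + 59/142 + 83/142 + 1 = 161/71 ≈ 2.268 bits/symbol.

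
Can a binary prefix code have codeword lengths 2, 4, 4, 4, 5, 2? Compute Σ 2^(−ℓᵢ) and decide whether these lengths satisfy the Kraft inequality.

0.71875; yes

With common denominator 2^5 = 32: Σ 2^(−ℓᵢ) = 8/32 + 2/32 + 2/32 + 2/32 + 1/32 + 8/32 = 23/32 = 0.71875.
Kraft's inequality requires Σ ≤ 1; here Σ = 0.71875 ≤ 1, so such a prefix code exists.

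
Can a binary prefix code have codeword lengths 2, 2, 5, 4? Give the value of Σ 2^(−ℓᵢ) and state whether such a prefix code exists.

0.59375; yes

With common denominator 2^5 = 32: Σ 2^(−ℓᵢ) = 8/32 + 8/32 + 1/32 + 2/32 = 19/32 = 0.59375.
Kraft's inequality requires Σ ≤ 1; here Σ = 0.59375 ≤ 1, so such a prefix code exists.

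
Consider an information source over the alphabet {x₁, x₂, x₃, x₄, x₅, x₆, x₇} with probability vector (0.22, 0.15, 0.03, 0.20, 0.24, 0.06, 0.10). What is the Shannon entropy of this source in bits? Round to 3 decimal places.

H = −Σ pᵢ log₂ pᵢ.
−0.22·log₂(0.22) = 0.4806
−0.15·log₂(0.15) = 0.4105
−0.03·log₂(0.03) = 0.1518
−0.20·log₂(0.20) = 0.4644
−0.24·log₂(0.24) = 0.4941
−0.06·log₂(0.06) = 0.2435
−0.10·log₂(0.10) = 0.3322
Sum ≈ 2.5771 → 2.577 bits.

2.577 bits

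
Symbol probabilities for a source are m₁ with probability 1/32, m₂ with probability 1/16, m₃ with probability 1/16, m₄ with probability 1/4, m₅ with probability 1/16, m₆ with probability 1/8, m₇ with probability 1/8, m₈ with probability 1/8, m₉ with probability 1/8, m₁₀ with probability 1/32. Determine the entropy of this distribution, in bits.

3.0625 bits

Each probability is a power of 1/2, so log₂(1/p) is an integer.
H = Σ p·log₂(1/p) = 1/32·5 + 1/16·4 + 1/16·4 + 1/4·2 + 1/16·4 + 1/8·3 + 1/8·3 + 1/8·3 + 1/8·3 + 1/32·5 = 3.0625 bits.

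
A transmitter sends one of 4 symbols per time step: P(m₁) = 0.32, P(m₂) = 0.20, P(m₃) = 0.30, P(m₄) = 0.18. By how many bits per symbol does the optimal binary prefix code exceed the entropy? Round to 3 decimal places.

Entropy H = −Σ p log₂ p ≈ 1.9568 bits.
Huffman merges: 9/50+1/5→19/50; 3/10+8/25→31/50; 19/50+31/50→1. L = 2 ≈ 2.0000.
L − H = 2.0000 − 1.9568 = 0.043 bits.

0.043 bits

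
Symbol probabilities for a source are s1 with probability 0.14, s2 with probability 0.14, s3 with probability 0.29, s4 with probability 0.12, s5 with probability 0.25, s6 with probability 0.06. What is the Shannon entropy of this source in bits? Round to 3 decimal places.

H = −Σ pᵢ log₂ pᵢ.
−0.14·log₂(0.14) = 0.3971
−0.14·log₂(0.14) = 0.3971
−0.29·log₂(0.29) = 0.5179
−0.12·log₂(0.12) = 0.3671
−0.25·log₂(0.25) = 0.5000
−0.06·log₂(0.06) = 0.2435
Sum ≈ 2.4227 → 2.423 bits.

2.423 bits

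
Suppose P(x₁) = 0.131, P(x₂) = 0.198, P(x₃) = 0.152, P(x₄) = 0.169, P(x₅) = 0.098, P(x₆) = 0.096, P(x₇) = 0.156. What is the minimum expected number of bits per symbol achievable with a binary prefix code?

Repeatedly combine the two least-probable nodes; the expected code length is the sum of the merged weights.
merge 12/125 + 49/500 → 97/500
merge 131/1000 + 19/125 → 283/1000
merge 39/250 + 169/1000 → 13/40
merge 97/500 + 99/500 → 49/125
merge 283/1000 + 13/40 → 76/125
merge 49/125 + 76/125 → 1
L = 97/500 + 283/1000 + 13/40 + 49/125 + 76/125 + 1 = 1401/500 = 2.802 bits/symbol.

2.802 bits/symbol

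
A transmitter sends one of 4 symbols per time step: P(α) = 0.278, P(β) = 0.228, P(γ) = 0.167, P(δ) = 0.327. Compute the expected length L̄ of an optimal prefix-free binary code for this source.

Repeatedly combine the two least-probable nodes; the expected code length is the sum of the merged weights.
merge 167/1000 + 57/250 → 79/200
merge 139/500 + 327/1000 → 121/200
merge 79/200 + 121/200 → 1
L = 79/200 + 121/200 + 1 = 2 bits/symbol.

2 bits/symbol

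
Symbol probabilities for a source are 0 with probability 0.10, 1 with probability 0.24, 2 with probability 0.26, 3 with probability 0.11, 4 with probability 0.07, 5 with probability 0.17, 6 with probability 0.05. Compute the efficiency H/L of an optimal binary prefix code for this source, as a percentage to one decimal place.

99.3%

Entropy H = −Σ p log₂ p ≈ 2.6011 bits.
Huffman merges: 1/20+7/100→3/25; 1/10+11/100→21/100; 3/25+17/100→29/100; 21/100+6/25→9/20; 13/50+29/100→11/20; 9/20+11/20→1. L = 131/50 ≈ 2.6200.
Efficiency = H/L = 2.6011/2.6200 = 99.3%.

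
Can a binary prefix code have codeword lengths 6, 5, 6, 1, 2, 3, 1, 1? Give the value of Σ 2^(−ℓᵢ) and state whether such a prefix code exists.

With common denominator 2^6 = 64: Σ 2^(−ℓᵢ) = 1/64 + 2/64 + 1/64 + 32/64 + 16/64 + 8/64 + 32/64 + 32/64 = 124/64 = 1.9375.
Kraft's inequality requires Σ ≤ 1; here Σ = 1.9375 > 1, so no such prefix code exists.

1.9375; no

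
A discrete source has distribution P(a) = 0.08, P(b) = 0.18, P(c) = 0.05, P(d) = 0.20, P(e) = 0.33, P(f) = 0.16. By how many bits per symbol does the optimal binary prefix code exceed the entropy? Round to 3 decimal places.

Entropy H = −Σ p log₂ p ≈ 2.3681 bits.
Huffman merges: 1/20+2/25→13/100; 13/100+4/25→29/100; 9/50+1/5→19/50; 29/100+33/100→31/50; 19/50+31/50→1. L = 121/50 ≈ 2.4200.
L − H = 2.4200 − 2.3681 = 0.052 bits.

0.052 bits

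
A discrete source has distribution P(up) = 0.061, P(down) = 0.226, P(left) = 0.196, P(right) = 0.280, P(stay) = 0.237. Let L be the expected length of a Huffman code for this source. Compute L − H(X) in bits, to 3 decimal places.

0.059 bits

Entropy H = −Σ p log₂ p ≈ 2.1983 bits.
Huffman merges: 61/1000+49/250→257/1000; 113/500+237/1000→463/1000; 257/1000+7/25→537/1000; 463/1000+537/1000→1. L = 2257/1000 ≈ 2.2570.
L − H = 2.2570 − 2.1983 = 0.059 bits.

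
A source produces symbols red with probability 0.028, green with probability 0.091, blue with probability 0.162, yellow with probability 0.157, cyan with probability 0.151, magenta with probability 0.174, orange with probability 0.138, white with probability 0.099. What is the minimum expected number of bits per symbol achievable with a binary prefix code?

Repeatedly combine the two least-probable nodes; the expected code length is the sum of the merged weights.
merge 7/250 + 91/1000 → 119/1000
merge 99/1000 + 119/1000 → 109/500
merge 69/500 + 151/1000 → 289/1000
merge 157/1000 + 81/500 → 319/1000
merge 87/500 + 109/500 → 49/125
merge 289/1000 + 319/1000 → 76/125
merge 49/125 + 76/125 → 1
L = 119/1000 + 109/500 + 289/1000 + 319/1000 + 49/125 + 76/125 + 1 = 589/200 = 2.945 bits/symbol.

2.945 bits/symbol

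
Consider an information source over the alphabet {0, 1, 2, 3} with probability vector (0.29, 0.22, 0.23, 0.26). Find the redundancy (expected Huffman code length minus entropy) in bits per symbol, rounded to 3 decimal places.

0.009 bits

Entropy H = −Σ p log₂ p ≈ 1.9914 bits.
Huffman merges: 11/50+23/100→9/20; 13/50+29/100→11/20; 9/20+11/20→1. L = 2 ≈ 2.0000.
L − H = 2.0000 − 1.9914 = 0.009 bits.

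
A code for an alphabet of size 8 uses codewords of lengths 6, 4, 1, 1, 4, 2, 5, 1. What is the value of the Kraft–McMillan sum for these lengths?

With common denominator 2^6 = 64: Σ 2^(−ℓᵢ) = 1/64 + 4/64 + 32/64 + 32/64 + 4/64 + 16/64 + 2/64 + 32/64 = 123/64 = 1.921875.

1.921875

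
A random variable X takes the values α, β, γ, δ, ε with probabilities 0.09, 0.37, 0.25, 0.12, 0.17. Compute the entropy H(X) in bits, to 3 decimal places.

H = −Σ pᵢ log₂ pᵢ.
−0.09·log₂(0.09) = 0.3127
−0.37·log₂(0.37) = 0.5307
−0.25·log₂(0.25) = 0.5000
−0.12·log₂(0.12) = 0.3671
−0.17·log₂(0.17) = 0.4346
Sum ≈ 2.1450 → 2.145 bits.

2.145 bits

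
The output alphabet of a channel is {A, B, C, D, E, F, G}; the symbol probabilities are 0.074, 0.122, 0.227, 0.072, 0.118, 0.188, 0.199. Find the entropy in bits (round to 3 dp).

2.688 bits

H = −Σ pᵢ log₂ pᵢ.
−0.074·log₂(0.074) = 0.2780
−0.122·log₂(0.122) = 0.3703
−0.227·log₂(0.227) = 0.4856
−0.072·log₂(0.072) = 0.2733
−0.118·log₂(0.118) = 0.3638
−0.188·log₂(0.188) = 0.4533
−0.199·log₂(0.199) = 0.4635
Sum ≈ 2.6878 → 2.688 bits.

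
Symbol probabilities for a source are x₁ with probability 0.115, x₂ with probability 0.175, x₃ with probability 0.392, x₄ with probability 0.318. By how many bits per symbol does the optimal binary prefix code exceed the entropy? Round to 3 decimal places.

0.044 bits

Entropy H = −Σ p log₂ p ≈ 1.8541 bits.
Huffman merges: 23/200+7/40→29/100; 29/100+159/500→76/125; 49/125+76/125→1. L = 949/500 ≈ 1.8980.
L − H = 1.8980 − 1.8541 = 0.044 bits.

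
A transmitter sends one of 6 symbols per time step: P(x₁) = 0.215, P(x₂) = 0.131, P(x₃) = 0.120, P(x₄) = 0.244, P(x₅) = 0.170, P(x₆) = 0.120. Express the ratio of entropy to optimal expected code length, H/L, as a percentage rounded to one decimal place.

Entropy H = −Σ p log₂ p ≈ 2.5262 bits.
Huffman merges: 3/25+3/25→6/25; 131/1000+17/100→301/1000; 43/200+6/25→91/200; 61/250+301/1000→109/200; 91/200+109/200→1. L = 2541/1000 ≈ 2.5410.
Efficiency = H/L = 2.5262/2.5410 = 99.4%.

99.4%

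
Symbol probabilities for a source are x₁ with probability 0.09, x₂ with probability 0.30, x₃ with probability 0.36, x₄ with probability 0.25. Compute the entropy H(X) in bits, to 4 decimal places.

H = −Σ pᵢ log₂ pᵢ.
−0.09·log₂(0.09) = 0.3127
−0.30·log₂(0.30) = 0.5211
−0.36·log₂(0.36) = 0.5306
−0.25·log₂(0.25) = 0.5000
Sum ≈ 1.8644 → 1.8644 bits.

1.8644 bits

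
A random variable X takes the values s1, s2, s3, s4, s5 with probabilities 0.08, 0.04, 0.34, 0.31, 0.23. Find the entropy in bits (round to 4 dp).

2.0179 bits

H = −Σ pᵢ log₂ pᵢ.
−0.08·log₂(0.08) = 0.2915
−0.04·log₂(0.04) = 0.1858
−0.34·log₂(0.34) = 0.5292
−0.31·log₂(0.31) = 0.5238
−0.23·log₂(0.23) = 0.4877
Sum ≈ 2.0179 → 2.0179 bits.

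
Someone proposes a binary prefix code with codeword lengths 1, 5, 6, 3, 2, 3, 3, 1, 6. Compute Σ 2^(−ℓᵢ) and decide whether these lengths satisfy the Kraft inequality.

1.6875; no

With common denominator 2^6 = 64: Σ 2^(−ℓᵢ) = 32/64 + 2/64 + 1/64 + 8/64 + 16/64 + 8/64 + 8/64 + 32/64 + 1/64 = 108/64 = 1.6875.
Kraft's inequality requires Σ ≤ 1; here Σ = 1.6875 > 1, so no such prefix code exists.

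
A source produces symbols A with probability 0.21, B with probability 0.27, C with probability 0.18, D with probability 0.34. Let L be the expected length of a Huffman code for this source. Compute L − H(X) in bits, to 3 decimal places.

Entropy H = −Σ p log₂ p ≈ 1.9573 bits.
Huffman merges: 9/50+21/100→39/100; 27/100+17/50→61/100; 39/100+61/100→1. L = 2 ≈ 2.0000.
L − H = 2.0000 − 1.9573 = 0.043 bits.

0.043 bits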